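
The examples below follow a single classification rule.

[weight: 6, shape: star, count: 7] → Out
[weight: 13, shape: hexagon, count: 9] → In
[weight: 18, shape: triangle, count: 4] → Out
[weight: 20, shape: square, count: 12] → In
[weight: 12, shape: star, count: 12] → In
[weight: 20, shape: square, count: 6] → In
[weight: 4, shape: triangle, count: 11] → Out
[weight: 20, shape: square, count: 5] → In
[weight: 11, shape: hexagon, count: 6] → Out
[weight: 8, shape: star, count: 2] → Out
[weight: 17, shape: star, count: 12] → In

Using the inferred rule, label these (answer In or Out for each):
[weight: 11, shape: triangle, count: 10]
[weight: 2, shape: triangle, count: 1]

One predicate separates the groups cleanly: weight ≥ 12 AND count ≥ 5.
[weight: 11, shape: triangle, count: 10]: weight = 11, count = 10 — doesn't match, so Out. [weight: 2, shape: triangle, count: 1]: weight = 2, count = 1 — doesn't match, so Out.

Out, Out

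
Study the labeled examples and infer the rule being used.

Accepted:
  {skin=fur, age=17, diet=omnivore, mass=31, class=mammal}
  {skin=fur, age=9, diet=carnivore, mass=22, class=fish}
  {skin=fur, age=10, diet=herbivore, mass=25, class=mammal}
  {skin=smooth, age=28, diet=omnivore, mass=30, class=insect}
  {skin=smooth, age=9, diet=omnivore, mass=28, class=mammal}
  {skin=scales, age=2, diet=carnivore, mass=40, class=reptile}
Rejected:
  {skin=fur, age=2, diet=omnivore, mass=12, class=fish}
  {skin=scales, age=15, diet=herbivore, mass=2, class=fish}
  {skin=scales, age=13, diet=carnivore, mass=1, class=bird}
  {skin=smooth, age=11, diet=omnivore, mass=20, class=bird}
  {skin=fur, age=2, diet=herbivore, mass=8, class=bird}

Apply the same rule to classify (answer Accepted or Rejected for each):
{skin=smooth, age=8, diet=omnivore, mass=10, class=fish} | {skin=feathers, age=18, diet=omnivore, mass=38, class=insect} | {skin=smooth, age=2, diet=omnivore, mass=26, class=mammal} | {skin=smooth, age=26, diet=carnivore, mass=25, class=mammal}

The common property of the 'Accepted' items is: mass ≥ 22. No 'Rejected' item has it.
{skin=smooth, age=8, diet=omnivore, mass=10, class=fish}: mass = 10, does not satisfy this → Rejected.
{skin=feathers, age=18, diet=omnivore, mass=38, class=insect}: mass = 38, qualifies → Accepted.
{skin=smooth, age=2, diet=omnivore, mass=26, class=mammal}: mass = 26, qualifies → Accepted.
{skin=smooth, age=26, diet=carnivore, mass=25, class=mammal}: mass = 25, qualifies → Accepted.

Rejected, Accepted, Accepted, Accepted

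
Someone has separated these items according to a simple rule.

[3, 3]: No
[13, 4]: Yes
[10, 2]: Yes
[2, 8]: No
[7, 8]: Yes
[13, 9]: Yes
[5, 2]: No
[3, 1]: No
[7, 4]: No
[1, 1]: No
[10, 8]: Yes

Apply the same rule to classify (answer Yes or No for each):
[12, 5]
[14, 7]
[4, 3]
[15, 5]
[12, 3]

Rule: sum ≥ 12. This holds for each 'Yes' example and fails for each 'No' one.
[12, 5] → 12+5 = 17 → Yes. [14, 7] → 14+7 = 21 → Yes. [4, 3] → 4+3 = 7 → No. [15, 5] → 15+5 = 20 → Yes. [12, 3] → 12+3 = 15 → Yes.

Yes, Yes, No, Yes, Yes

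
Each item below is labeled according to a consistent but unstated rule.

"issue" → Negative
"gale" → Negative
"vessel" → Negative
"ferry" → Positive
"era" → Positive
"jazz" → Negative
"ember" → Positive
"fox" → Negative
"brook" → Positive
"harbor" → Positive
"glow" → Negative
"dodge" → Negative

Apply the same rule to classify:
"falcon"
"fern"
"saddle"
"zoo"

Rule: contains 'r'. This holds for each 'Positive' example and fails for each 'Negative' one.
"falcon" → no 'r' → Negative.
"fern" → has 'r' → Positive.
"saddle" → no 'r' → Negative.
"zoo" → no 'r' → Negative.

Negative, Positive, Negative, Negative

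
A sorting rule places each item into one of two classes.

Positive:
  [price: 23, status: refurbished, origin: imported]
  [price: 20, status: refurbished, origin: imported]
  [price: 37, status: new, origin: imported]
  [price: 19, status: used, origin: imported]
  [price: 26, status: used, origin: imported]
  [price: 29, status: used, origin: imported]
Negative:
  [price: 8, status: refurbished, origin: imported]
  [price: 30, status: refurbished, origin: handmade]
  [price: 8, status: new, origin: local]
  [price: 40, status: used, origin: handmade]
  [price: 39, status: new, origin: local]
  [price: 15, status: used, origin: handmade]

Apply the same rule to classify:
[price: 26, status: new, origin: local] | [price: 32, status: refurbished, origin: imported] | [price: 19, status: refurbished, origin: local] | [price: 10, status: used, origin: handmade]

Negative, Positive, Negative, Negative

The classifier is using: origin is imported AND price ≥ 15.
Negative: [price: 26, status: new, origin: local], since origin is local, price = 26.
Positive: [price: 32, status: refurbished, origin: imported], since origin is imported, price = 32.
Negative: [price: 19, status: refurbished, origin: local], since origin is local, price = 19.
Negative: [price: 10, status: used, origin: handmade], since origin is handmade, price = 10.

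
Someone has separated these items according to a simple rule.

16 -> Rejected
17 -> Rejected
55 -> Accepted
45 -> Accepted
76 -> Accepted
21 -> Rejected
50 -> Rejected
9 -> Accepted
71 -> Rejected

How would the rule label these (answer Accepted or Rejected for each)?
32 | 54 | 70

Rejected, Accepted, Rejected

The rule appears to be: digit sum ≥ 9.
32: Rejected (digit sum 3+2 = 5).
54: Accepted (digit sum 5+4 = 9).
70: Rejected (digit sum 7+0 = 7).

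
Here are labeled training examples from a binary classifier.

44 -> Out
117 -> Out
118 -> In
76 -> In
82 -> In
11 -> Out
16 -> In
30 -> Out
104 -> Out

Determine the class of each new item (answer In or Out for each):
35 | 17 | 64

Out, Out, In

Every 'In' example satisfies: ≡ 1 (mod 3). None of the 'Out' examples do.
35 — 35 mod 3 = 2, hence Out. 17 — 17 mod 3 = 2, hence Out. 64 — 64 mod 3 = 1, hence In.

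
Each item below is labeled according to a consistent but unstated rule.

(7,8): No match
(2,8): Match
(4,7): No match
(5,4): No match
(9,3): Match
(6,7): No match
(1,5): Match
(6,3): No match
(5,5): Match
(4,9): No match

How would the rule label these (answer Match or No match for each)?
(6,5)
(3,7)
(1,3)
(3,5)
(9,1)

Comparing the two groups points to one rule — sum is even.
(6,5): No match (6+5 = 11). (3,7): Match (3+7 = 10). (1,3): Match (1+3 = 4). (3,5): Match (3+5 = 8). (9,1): Match (9+1 = 10).

No match, Match, Match, Match, Match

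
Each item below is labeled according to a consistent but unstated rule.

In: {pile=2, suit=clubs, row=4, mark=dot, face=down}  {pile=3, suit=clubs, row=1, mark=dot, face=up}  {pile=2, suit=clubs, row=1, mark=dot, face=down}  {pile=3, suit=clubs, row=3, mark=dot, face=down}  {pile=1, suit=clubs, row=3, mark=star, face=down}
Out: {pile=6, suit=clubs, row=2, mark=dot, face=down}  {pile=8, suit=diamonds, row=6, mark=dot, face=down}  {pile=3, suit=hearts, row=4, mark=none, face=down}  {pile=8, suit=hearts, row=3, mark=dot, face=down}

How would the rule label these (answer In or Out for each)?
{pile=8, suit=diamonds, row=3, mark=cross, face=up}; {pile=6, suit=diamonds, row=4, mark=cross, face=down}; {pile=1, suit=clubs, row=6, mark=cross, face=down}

Out, Out, In

The rule appears to be: suit is clubs AND pile ≤ 3.
{pile=8, suit=diamonds, row=3, mark=cross, face=up}: suit is diamonds, pile = 8 — doesn't match, so Out.
{pile=6, suit=diamonds, row=4, mark=cross, face=down}: suit is diamonds, pile = 6 — doesn't match, so Out.
{pile=1, suit=clubs, row=6, mark=cross, face=down}: suit is clubs, pile = 1 — has this property, so In.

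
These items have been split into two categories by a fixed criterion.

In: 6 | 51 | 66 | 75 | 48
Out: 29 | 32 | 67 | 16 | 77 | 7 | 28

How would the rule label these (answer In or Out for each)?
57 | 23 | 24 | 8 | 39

The rule appears to be: multiple of 3.

In, Out, In, Out, In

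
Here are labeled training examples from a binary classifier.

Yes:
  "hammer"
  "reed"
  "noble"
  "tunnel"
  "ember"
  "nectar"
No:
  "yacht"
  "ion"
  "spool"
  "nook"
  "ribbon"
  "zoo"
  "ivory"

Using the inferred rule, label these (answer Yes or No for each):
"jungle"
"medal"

One predicate separates the groups cleanly: contains 'e'.
Yes: "jungle", since has 'e'.
Yes: "medal", since has 'e'.

Yes, Yes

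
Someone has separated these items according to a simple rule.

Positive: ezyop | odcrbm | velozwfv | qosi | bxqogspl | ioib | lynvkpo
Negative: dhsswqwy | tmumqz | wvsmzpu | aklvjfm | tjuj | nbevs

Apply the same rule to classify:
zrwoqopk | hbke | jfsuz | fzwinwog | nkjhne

Positive, Negative, Negative, Positive, Negative

One predicate separates the groups cleanly: contains 'o'.
zrwoqopk: has 'o', fits → Positive. hbke: no 'o', doesn't match → Negative. jfsuz: no 'o', doesn't match → Negative. fzwinwog: has 'o', fits → Positive. nkjhne: no 'o', doesn't match → Negative.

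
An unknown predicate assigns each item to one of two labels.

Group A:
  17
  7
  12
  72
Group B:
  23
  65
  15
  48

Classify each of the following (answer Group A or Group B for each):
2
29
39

Group A, Group B, Group B

Comparing the two groups points to one rule — ≡ 2 (mod 5).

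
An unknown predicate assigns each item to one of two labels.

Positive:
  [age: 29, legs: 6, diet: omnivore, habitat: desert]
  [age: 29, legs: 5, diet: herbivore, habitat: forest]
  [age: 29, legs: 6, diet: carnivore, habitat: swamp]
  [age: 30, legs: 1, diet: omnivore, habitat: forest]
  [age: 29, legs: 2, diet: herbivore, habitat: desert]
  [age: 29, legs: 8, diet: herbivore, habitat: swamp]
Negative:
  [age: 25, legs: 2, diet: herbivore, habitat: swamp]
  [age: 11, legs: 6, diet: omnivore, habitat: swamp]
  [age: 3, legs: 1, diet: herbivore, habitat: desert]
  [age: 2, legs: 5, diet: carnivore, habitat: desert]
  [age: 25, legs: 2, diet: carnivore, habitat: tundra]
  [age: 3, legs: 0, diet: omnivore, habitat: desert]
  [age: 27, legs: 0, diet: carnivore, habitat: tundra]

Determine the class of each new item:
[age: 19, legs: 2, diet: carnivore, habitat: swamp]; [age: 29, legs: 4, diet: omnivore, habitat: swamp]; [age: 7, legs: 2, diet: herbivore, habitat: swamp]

A rule that fits every label: age ≥ 29 — true of each 'Positive' example, false of each 'Negative' one.

Negative, Positive, Negative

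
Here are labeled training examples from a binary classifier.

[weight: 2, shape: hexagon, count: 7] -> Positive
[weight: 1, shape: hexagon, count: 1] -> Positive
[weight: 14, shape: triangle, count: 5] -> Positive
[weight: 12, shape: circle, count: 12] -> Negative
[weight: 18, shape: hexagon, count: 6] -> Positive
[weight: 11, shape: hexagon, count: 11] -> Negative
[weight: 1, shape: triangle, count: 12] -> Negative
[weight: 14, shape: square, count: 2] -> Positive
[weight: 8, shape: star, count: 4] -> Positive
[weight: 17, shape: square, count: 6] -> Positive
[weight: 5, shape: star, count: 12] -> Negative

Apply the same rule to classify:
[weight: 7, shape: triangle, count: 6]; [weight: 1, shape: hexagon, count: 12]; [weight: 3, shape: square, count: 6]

The rule appears to be: count ≤ 7.
[weight: 7, shape: triangle, count: 6] — count = 6, hence Positive.
[weight: 1, shape: hexagon, count: 12] — count = 12, hence Negative.
[weight: 3, shape: square, count: 6] — count = 6, hence Positive.

Positive, Negative, Positive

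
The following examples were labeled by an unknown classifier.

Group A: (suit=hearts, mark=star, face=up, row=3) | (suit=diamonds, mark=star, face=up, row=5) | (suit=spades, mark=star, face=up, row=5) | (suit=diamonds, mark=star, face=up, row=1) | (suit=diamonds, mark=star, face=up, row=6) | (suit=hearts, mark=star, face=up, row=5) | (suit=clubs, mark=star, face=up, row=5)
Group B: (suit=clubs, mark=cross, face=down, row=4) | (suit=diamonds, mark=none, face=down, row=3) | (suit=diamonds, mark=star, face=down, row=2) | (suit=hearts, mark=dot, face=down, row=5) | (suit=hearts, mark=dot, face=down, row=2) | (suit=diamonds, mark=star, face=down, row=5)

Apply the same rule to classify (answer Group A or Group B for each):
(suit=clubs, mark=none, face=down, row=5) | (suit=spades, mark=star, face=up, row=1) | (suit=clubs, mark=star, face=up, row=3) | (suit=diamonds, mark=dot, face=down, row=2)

Group B, Group A, Group A, Group B

Comparing the two groups points to one rule — face is up.
(suit=clubs, mark=none, face=down, row=5): face is down, does not satisfy this → Group B. (suit=spades, mark=star, face=up, row=1): face is up, qualifies → Group A. (suit=clubs, mark=star, face=up, row=3): face is up, qualifies → Group A. (suit=diamonds, mark=dot, face=down, row=2): face is down, does not satisfy this → Group B.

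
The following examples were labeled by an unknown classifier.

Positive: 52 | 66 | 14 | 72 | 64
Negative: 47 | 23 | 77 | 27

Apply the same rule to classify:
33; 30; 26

Checking candidate rules against both groups, what survives is: even.
Negative: 33, since 33 is odd. Positive: 30, since 30 is even. Positive: 26, since 26 is even.

Negative, Positive, Positive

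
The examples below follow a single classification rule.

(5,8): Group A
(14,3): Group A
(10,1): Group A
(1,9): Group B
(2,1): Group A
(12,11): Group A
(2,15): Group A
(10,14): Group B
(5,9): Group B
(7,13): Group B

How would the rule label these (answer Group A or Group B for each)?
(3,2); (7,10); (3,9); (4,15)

The distinguishing property — sum is odd — holds for all the 'Group A' cases and none of the 'Group B' cases.

Group A, Group A, Group B, Group A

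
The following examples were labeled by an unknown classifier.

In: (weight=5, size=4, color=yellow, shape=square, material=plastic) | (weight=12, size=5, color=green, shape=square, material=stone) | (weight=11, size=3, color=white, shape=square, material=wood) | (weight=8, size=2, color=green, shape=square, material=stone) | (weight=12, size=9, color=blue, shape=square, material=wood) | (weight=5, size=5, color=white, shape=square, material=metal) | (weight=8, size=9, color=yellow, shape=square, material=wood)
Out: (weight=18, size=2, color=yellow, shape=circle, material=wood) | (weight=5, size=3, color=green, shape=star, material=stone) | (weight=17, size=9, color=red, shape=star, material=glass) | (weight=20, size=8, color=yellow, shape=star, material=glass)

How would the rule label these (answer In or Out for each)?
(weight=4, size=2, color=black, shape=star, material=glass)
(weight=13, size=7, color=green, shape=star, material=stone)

Out, Out

Checking candidate rules against both groups, what survives is: shape is square.
(weight=4, size=2, color=black, shape=star, material=glass) — shape is star, hence Out.
(weight=13, size=7, color=green, shape=star, material=stone) — shape is star, hence Out.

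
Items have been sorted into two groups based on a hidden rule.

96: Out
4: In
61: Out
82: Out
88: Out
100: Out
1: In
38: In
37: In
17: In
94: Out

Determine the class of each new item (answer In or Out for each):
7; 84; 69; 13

In, Out, Out, In

The classifier is using: at most 38.
7: 7 ≤ 38, checks out → In. 84: 84 > 38, fails this test → Out. 69: 69 > 38, fails this test → Out. 13: 13 ≤ 38, checks out → In.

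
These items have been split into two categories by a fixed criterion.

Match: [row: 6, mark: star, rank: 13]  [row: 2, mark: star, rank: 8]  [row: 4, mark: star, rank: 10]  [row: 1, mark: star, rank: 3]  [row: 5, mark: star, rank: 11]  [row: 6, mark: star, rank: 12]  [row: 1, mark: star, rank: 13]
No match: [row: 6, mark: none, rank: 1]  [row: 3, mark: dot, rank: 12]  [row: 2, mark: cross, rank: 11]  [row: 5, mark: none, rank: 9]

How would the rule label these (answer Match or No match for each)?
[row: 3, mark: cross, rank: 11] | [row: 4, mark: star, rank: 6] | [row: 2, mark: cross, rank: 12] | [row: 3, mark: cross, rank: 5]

No match, Match, No match, No match

Every 'Match' example satisfies: mark is star. None of the 'No match' examples do.
[row: 3, mark: cross, rank: 11]: mark is cross, doesn't match → No match.
[row: 4, mark: star, rank: 6]: mark is star, meets the rule → Match.
[row: 2, mark: cross, rank: 12]: mark is cross, doesn't match → No match.
[row: 3, mark: cross, rank: 5]: mark is cross, doesn't match → No match.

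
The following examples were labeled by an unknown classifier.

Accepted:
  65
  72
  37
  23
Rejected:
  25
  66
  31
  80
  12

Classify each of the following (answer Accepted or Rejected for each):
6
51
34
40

The distinguishing property — ≡ 2 (mod 7) — holds for all the 'Accepted' cases and none of the 'Rejected' cases.
6: 6 mod 7 = 6, fails this test → Rejected. 51: 51 mod 7 = 2, checks out → Accepted. 34: 34 mod 7 = 6, fails this test → Rejected. 40: 40 mod 7 = 5, fails this test → Rejected.

Rejected, Accepted, Rejected, Rejected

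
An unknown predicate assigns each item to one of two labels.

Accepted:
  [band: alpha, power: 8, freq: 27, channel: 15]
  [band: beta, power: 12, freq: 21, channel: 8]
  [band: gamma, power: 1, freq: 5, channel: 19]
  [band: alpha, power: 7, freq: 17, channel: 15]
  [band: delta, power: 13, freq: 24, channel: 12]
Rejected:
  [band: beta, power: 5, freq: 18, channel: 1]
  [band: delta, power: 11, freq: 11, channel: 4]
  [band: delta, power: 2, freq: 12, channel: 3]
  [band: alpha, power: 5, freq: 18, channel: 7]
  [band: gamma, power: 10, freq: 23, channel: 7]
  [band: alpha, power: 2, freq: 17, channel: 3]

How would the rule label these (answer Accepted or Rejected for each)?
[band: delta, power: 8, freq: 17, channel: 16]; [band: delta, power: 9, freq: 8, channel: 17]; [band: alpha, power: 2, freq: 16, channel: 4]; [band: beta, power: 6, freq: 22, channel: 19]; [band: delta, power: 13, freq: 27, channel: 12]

Accepted, Accepted, Rejected, Accepted, Accepted

'Accepted' ⟺ channel ≥ 8.
[band: delta, power: 8, freq: 17, channel: 16]: channel = 16 — fits, so Accepted.
[band: delta, power: 9, freq: 8, channel: 17]: channel = 17 — fits, so Accepted.
[band: alpha, power: 2, freq: 16, channel: 4]: channel = 4 — doesn't qualify, so Rejected.
[band: beta, power: 6, freq: 22, channel: 19]: channel = 19 — fits, so Accepted.
[band: delta, power: 13, freq: 27, channel: 12]: channel = 12 — fits, so Accepted.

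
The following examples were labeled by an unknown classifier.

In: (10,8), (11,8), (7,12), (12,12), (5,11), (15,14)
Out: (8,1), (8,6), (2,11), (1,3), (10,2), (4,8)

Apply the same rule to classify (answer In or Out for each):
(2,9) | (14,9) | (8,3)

All 'In' examples share one property — sum ≥ 16 — and every 'Out' example lacks it.
(2,9) — 2+9 = 11, hence Out. (14,9) — 14+9 = 23, hence In. (8,3) — 8+3 = 11, hence Out.

Out, In, Out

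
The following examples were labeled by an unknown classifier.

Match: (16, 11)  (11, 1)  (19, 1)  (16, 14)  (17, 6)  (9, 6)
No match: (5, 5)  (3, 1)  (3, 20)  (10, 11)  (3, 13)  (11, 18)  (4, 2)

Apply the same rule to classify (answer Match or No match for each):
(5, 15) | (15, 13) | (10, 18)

No match, Match, No match

Every 'Match' example satisfies: first > second AND sum ≥ 10. None of the 'No match' examples do.
(5, 15): No match (5 < 15, 5+15 = 20).
(15, 13): Match (15 > 13, 15+13 = 28).
(10, 18): No match (10 < 18, 10+18 = 28).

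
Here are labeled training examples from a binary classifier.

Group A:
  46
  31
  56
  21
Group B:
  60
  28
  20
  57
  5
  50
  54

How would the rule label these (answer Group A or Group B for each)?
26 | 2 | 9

Rule: ≡ 1 (mod 5). This holds for each 'Group A' example and fails for each 'Group B' one.

Group A, Group B, Group B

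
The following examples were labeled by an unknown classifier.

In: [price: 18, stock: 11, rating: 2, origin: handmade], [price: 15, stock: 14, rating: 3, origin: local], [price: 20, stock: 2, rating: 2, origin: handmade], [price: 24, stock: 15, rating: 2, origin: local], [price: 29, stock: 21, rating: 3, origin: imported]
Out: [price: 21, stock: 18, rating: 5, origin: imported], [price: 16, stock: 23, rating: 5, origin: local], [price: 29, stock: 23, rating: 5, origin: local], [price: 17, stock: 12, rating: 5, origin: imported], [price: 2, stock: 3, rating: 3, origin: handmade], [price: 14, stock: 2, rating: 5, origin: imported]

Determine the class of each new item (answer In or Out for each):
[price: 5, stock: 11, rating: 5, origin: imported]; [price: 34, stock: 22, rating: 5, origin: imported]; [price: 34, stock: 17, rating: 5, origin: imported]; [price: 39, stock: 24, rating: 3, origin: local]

Every 'In' example satisfies: rating ≤ 3 AND price ≥ 14. None of the 'Out' examples do.
[price: 5, stock: 11, rating: 5, origin: imported] — rating = 5, price = 5, hence Out. [price: 34, stock: 22, rating: 5, origin: imported] — rating = 5, price = 34, hence Out. [price: 34, stock: 17, rating: 5, origin: imported] — rating = 5, price = 34, hence Out. [price: 39, stock: 24, rating: 3, origin: local] — rating = 3, price = 39, hence In.

Out, Out, Out, In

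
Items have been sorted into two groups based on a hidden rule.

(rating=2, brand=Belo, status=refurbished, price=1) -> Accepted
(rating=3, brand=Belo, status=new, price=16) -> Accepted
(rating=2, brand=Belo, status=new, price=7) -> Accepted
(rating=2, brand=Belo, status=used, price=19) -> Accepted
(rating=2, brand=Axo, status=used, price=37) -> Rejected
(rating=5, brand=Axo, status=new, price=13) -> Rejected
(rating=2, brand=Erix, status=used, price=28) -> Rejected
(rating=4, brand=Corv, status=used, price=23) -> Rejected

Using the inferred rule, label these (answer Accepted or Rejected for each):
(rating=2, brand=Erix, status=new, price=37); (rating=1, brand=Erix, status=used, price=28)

Rejected, Rejected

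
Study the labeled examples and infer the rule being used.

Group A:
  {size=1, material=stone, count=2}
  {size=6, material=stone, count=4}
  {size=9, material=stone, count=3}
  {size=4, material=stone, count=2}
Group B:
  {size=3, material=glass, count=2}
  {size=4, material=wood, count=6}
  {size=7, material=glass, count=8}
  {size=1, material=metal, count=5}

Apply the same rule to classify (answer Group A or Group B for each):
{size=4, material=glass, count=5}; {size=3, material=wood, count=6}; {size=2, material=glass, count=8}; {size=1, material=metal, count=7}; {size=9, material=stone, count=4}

Group B, Group B, Group B, Group B, Group A

The common property of the 'Group A' items is: material is stone. No 'Group B' item has it.
Group B: {size=4, material=glass, count=5}, since material is glass.
Group B: {size=3, material=wood, count=6}, since material is wood.
Group B: {size=2, material=glass, count=8}, since material is glass.
Group B: {size=1, material=metal, count=7}, since material is metal.
Group A: {size=9, material=stone, count=4}, since material is stone.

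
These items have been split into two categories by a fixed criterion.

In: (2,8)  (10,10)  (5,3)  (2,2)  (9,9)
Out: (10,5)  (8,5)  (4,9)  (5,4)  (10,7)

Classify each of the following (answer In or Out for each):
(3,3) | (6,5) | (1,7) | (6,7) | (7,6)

In, Out, In, Out, Out

Comparing the two groups points to one rule — sum is even.
In: (3,3), since 3+3 = 6.
Out: (6,5), since 6+5 = 11.
In: (1,7), since 1+7 = 8.
Out: (6,7), since 6+7 = 13.
Out: (7,6), since 7+6 = 13.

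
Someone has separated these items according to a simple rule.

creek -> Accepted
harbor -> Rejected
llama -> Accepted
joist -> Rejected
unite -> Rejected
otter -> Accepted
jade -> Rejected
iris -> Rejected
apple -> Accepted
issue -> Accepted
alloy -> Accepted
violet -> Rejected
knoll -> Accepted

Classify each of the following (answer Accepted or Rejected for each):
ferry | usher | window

Accepted, Rejected, Rejected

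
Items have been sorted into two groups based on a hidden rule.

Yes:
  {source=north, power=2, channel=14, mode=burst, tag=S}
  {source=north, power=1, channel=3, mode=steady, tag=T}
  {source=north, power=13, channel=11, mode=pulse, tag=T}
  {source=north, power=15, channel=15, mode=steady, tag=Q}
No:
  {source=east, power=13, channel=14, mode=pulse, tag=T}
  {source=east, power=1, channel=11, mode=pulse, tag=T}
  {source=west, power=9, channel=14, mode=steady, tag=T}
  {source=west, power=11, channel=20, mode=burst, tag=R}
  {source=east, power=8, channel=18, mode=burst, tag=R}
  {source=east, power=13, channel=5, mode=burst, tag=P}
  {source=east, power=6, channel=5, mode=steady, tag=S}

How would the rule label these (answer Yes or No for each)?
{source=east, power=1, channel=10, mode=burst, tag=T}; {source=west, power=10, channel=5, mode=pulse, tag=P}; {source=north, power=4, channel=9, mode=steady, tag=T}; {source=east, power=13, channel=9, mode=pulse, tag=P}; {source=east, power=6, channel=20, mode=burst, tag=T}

No, No, Yes, No, No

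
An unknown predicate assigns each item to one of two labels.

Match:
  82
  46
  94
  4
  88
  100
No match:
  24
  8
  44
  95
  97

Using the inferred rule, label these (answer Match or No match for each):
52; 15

Match, No match

The rule appears to be: ≡ 4 (mod 6).
52: 52 mod 6 = 4, checks out → Match. 15: 15 mod 6 = 3, does not satisfy this → No match.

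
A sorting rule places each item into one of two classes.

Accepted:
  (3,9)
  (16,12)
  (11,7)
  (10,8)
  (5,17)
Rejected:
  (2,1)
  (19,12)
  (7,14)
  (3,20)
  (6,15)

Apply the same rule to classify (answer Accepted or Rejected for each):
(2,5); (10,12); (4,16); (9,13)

Rejected, Accepted, Accepted, Accepted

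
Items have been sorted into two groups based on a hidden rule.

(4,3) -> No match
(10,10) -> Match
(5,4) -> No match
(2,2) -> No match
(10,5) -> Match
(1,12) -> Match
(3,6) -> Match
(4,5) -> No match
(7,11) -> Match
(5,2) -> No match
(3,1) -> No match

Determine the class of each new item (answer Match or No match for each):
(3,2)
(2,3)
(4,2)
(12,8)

No match, No match, No match, Match

The classifier is using: max ≥ 6.
(3,2): No match (max 3).
(2,3): No match (max 3).
(4,2): No match (max 4).
(12,8): Match (max 12).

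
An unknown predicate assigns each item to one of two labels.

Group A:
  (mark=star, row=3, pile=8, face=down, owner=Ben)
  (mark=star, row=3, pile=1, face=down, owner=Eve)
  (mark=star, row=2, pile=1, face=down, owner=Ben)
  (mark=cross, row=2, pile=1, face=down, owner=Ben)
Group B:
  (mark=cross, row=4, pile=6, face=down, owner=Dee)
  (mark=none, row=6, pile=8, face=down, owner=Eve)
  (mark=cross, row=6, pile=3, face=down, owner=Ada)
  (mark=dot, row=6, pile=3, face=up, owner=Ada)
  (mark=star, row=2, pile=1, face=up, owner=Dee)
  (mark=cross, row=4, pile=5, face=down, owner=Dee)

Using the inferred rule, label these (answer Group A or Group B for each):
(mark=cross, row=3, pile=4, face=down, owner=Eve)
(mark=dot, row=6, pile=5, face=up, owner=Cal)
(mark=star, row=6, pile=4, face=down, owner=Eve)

The common property of the 'Group A' items is: face is down AND row ≤ 3. No 'Group B' item has it.
Group A: (mark=cross, row=3, pile=4, face=down, owner=Eve), since face is down, row = 3. Group B: (mark=dot, row=6, pile=5, face=up, owner=Cal), since face is up, row = 6. Group B: (mark=star, row=6, pile=4, face=down, owner=Eve), since face is down, row = 6.

Group A, Group B, Group B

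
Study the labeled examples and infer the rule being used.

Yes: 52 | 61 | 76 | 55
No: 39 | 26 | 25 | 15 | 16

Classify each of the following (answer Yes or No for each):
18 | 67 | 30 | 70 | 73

The simplest hypothesis consistent with all the labels is: at least 52.

No, Yes, No, Yes, Yes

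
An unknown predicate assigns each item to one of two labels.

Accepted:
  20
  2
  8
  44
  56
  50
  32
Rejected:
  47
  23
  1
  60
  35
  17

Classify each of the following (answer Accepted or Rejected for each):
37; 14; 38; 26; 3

Rejected, Accepted, Accepted, Accepted, Rejected

Checking candidate rules against both groups, what survives is: ≡ 2 (mod 6).
37: 37 mod 6 = 1, doesn't match → Rejected.
14: 14 mod 6 = 2, has this property → Accepted.
38: 38 mod 6 = 2, has this property → Accepted.
26: 26 mod 6 = 2, has this property → Accepted.
3: 3 mod 6 = 3, doesn't match → Rejected.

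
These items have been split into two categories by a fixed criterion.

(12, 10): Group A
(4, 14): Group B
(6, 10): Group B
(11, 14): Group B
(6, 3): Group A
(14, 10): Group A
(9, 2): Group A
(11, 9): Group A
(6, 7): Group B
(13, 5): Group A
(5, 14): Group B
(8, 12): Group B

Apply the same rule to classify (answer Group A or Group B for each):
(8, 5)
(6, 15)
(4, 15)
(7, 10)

One predicate separates the groups cleanly: first > second.
Group A: (8, 5), since 8 > 5. Group B: (6, 15), since 6 < 15. Group B: (4, 15), since 4 < 15. Group B: (7, 10), since 7 < 10.

Group A, Group B, Group B, Group B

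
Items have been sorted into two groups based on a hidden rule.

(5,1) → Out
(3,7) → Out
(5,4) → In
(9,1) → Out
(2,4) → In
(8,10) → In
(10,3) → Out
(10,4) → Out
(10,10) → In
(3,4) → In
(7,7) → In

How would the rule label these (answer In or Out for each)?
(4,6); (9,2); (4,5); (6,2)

The rule appears to be: |first − second| ≤ 2.

In, Out, In, Out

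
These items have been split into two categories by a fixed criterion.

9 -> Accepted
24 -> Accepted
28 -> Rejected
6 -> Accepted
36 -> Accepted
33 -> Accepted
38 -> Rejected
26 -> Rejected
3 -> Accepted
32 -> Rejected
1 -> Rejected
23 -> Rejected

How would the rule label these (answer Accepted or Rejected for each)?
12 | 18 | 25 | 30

Accepted, Accepted, Rejected, Accepted

Checking candidate rules against both groups, what survives is: multiple of 3.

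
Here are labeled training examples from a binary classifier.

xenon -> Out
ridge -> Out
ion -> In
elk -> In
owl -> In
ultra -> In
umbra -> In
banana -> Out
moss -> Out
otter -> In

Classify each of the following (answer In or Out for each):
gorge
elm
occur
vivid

The simplest hypothesis consistent with all the labels is: starts with a vowel.
gorge: starts with 'g', does not satisfy this → Out. elm: starts with 'e', checks out → In. occur: starts with 'o', checks out → In. vivid: starts with 'v', does not satisfy this → Out.

Out, In, In, Out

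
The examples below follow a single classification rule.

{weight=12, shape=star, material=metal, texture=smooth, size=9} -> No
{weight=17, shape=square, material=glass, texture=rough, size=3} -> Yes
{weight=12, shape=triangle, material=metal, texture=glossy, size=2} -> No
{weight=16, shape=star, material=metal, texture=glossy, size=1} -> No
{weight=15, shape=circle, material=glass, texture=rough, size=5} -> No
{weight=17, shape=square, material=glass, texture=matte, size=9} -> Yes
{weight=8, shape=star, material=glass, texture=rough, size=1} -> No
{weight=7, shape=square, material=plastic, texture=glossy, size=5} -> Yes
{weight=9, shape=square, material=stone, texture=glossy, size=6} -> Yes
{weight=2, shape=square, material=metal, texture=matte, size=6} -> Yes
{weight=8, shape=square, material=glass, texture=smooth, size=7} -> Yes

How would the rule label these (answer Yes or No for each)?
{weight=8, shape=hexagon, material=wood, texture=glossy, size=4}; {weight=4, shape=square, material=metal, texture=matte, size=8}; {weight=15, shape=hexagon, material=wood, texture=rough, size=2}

Looking at the examples, the only property every 'Yes' case has and every 'No' case lacks is: shape is square.
{weight=8, shape=hexagon, material=wood, texture=glossy, size=4}: No (shape is hexagon).
{weight=4, shape=square, material=metal, texture=matte, size=8}: Yes (shape is square).
{weight=15, shape=hexagon, material=wood, texture=rough, size=2}: No (shape is hexagon).

No, Yes, No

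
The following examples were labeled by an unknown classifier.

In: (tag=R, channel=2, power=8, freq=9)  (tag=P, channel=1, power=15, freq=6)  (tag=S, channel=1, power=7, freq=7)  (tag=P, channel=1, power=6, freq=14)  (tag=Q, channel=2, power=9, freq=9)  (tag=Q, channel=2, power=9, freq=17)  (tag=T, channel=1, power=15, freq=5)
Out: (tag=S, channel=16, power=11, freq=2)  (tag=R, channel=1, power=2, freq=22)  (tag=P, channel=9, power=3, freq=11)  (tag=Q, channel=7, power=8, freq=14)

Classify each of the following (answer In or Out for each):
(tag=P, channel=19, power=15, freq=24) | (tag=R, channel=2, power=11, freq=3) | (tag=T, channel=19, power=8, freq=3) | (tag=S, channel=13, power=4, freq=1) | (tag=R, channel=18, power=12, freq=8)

Out, In, Out, Out, Out

All 'In' examples share one property — channel ≤ 2 AND freq ≤ 17 — and every 'Out' example lacks it.
(tag=P, channel=19, power=15, freq=24): channel = 19, freq = 24 — doesn't match, so Out.
(tag=R, channel=2, power=11, freq=3): channel = 2, freq = 3 — matches, so In.
(tag=T, channel=19, power=8, freq=3): channel = 19, freq = 3 — doesn't match, so Out.
(tag=S, channel=13, power=4, freq=1): channel = 13, freq = 1 — doesn't match, so Out.
(tag=R, channel=18, power=12, freq=8): channel = 18, freq = 8 — doesn't match, so Out.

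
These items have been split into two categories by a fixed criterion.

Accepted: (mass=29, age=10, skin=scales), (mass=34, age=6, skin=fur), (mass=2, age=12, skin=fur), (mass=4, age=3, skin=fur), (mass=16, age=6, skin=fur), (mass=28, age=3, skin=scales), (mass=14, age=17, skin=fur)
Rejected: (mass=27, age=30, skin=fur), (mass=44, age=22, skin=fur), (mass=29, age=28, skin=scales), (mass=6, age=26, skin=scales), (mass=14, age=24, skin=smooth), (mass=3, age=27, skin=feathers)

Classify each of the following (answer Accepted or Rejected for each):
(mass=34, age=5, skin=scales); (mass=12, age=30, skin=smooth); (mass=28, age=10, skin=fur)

Accepted, Rejected, Accepted

The common property of the 'Accepted' items is: age ≤ 17. No 'Rejected' item has it.
(mass=34, age=5, skin=scales): Accepted (age = 5). (mass=12, age=30, skin=smooth): Rejected (age = 30). (mass=28, age=10, skin=fur): Accepted (age = 10).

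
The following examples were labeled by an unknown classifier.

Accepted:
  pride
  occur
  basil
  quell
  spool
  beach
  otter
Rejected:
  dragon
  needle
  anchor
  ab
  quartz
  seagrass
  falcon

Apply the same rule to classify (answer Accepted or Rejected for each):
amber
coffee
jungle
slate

Accepted, Rejected, Rejected, Accepted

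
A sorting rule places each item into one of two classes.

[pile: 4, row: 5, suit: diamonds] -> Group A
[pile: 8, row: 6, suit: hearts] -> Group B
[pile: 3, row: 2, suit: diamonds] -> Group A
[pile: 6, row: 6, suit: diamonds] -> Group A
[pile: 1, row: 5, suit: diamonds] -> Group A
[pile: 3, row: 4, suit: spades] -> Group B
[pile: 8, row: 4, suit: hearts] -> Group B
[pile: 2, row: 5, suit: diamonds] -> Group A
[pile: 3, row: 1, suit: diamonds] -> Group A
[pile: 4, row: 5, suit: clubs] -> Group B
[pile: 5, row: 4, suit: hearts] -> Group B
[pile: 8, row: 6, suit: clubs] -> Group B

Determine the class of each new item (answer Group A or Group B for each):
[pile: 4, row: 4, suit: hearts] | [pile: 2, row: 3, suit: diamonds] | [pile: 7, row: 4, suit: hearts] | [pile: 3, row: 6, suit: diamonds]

The distinguishing property — suit is diamonds — holds for all the 'Group A' cases and none of the 'Group B' cases.
[pile: 4, row: 4, suit: hearts]: suit is hearts — doesn't qualify, so Group B. [pile: 2, row: 3, suit: diamonds]: suit is diamonds — matches, so Group A. [pile: 7, row: 4, suit: hearts]: suit is hearts — doesn't qualify, so Group B. [pile: 3, row: 6, suit: diamonds]: suit is diamonds — matches, so Group A.

Group B, Group A, Group B, Group A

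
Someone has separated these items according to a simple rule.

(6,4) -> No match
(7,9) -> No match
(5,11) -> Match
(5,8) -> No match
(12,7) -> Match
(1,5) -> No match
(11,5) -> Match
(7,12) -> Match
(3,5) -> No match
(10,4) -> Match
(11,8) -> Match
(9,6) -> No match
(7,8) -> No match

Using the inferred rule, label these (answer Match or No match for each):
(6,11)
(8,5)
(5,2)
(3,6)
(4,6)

The simplest hypothesis consistent with all the labels is: max ≥ 10.
(6,11): Match (max 11).
(8,5): No match (max 8).
(5,2): No match (max 5).
(3,6): No match (max 6).
(4,6): No match (max 6).

Match, No match, No match, No match, No match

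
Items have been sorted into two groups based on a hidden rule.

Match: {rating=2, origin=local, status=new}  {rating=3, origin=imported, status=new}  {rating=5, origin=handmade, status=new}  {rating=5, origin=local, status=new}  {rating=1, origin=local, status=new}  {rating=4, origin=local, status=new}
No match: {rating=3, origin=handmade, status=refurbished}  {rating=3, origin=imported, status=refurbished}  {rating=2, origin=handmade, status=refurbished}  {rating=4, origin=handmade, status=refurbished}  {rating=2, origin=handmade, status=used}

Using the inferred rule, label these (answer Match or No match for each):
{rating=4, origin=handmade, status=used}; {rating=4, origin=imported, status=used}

No match, No match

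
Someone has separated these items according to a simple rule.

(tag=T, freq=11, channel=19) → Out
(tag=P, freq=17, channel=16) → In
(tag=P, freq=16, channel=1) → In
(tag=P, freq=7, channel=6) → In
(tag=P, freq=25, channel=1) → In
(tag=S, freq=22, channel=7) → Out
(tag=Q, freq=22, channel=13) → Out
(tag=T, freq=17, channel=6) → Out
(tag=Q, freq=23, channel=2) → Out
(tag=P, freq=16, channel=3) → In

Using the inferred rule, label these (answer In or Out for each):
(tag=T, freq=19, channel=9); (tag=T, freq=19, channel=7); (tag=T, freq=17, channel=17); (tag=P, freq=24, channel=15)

The classifier is using: tag is P.
(tag=T, freq=19, channel=9): tag is T, does not fit → Out. (tag=T, freq=19, channel=7): tag is T, does not fit → Out. (tag=T, freq=17, channel=17): tag is T, does not fit → Out. (tag=P, freq=24, channel=15): tag is P, fits → In.

Out, Out, Out, In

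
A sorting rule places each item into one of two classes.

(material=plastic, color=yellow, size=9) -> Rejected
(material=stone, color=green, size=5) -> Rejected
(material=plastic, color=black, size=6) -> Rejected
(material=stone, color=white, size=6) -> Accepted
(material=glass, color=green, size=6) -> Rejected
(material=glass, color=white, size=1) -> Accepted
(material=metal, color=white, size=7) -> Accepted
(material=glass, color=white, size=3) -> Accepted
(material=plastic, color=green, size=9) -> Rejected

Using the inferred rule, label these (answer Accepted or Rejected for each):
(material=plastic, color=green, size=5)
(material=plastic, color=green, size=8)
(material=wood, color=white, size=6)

Every 'Accepted' example satisfies: color is white. None of the 'Rejected' examples do.

Rejected, Rejected, Accepted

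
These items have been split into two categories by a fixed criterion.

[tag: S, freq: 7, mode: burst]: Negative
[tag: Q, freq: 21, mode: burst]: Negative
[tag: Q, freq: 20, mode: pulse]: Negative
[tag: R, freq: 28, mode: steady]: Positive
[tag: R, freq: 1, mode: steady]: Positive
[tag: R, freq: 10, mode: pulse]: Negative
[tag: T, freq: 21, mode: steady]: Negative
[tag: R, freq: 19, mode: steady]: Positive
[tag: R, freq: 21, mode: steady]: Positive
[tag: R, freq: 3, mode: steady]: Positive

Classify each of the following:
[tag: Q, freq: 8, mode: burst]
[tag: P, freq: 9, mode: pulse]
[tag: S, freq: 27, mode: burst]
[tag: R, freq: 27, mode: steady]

Negative, Negative, Negative, Positive

The distinguishing property — tag is R AND mode is steady — holds for all the 'Positive' cases and none of the 'Negative' cases.
Negative: [tag: Q, freq: 8, mode: burst], since tag is Q, mode is burst.
Negative: [tag: P, freq: 9, mode: pulse], since tag is P, mode is pulse.
Negative: [tag: S, freq: 27, mode: burst], since tag is S, mode is burst.
Positive: [tag: R, freq: 27, mode: steady], since tag is R, mode is steady.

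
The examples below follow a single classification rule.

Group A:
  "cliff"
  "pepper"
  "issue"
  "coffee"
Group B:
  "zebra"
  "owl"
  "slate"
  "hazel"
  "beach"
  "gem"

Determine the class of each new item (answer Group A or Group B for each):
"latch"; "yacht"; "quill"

Group B, Group B, Group A

The simplest hypothesis consistent with all the labels is: has a double letter.
"latch": no doubled letter — does not satisfy this, so Group B.
"yacht": no doubled letter — does not satisfy this, so Group B.
"quill": 'll' doubled — passes, so Group A.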